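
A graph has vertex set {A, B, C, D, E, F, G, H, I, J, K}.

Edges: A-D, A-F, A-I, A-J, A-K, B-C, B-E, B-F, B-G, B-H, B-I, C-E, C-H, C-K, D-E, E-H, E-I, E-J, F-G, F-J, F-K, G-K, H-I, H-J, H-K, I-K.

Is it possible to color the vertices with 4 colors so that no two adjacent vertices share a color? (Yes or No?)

Yes

The chromatic number is 4. B, E, H, I are pairwise adjacent (a clique of size 4), so at least 4 colors are needed.
4 colors suffice: color red → {E, K}; color blue → {A, G, H}; color green → {B, D, J}; color yellow → {C, F, I}.
That is already a proper 4-coloring.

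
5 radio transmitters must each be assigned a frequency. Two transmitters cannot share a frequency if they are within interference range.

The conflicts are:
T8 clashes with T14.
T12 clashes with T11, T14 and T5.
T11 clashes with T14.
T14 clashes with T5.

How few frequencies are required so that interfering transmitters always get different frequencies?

3

T12, T11, T14 are mutually in conflict, so at least 3 frequencies are needed.
3 frequencies suffice: frequency 1 → {T14}; frequency 2 → {T8, T12}; frequency 3 → {T11, T5}. Each listed conflict is separated.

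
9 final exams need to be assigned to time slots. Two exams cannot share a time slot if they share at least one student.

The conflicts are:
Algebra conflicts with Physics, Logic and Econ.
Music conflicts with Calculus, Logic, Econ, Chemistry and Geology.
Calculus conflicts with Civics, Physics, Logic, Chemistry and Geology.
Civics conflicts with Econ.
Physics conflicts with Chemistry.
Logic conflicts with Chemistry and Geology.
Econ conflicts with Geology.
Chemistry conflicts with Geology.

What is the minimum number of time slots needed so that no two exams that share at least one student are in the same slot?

5

Music, Calculus, Logic, Chemistry, Geology pairwise conflict, so at least 5 time slots are needed.
Using 5 time slots: Algebra=2, Music=2, Calculus=1, Civics=2, Physics=4, Logic=5, Econ=1, Chemistry=3, Geology=4. Each listed conflict is separated.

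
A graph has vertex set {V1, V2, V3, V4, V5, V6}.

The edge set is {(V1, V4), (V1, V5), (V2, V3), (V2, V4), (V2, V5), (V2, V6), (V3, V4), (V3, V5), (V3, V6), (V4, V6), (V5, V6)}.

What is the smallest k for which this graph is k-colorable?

4

V2, V3, V5, V6 are pairwise adjacent (a clique of size 4), so at least 4 colors are needed.
One proper 4-coloring: V1=1, V2=1, V3=4, V4=3, V5=3, V6=2. Every edge joins two different colors.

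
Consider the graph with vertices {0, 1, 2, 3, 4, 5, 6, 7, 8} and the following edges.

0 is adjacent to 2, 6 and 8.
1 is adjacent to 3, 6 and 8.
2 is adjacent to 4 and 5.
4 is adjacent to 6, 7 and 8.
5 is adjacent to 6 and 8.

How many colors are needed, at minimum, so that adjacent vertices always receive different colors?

2

1 and 6 are adjacent, so at least 2 colors are needed.
One proper 2-coloring: 0=blue, 1=blue, 2=red, 3=red, 4=blue, 5=blue, 6=red, 7=red, 8=red. No two adjacent vertices share a color.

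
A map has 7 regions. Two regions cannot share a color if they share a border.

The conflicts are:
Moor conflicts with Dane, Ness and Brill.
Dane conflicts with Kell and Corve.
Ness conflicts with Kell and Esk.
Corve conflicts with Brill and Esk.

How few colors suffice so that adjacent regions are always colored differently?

3

The cycle Esk-Corve-Brill-Moor-Ness-Esk has odd length 5, so it cannot be 2-colored; at least 3 colors are needed.
3 colors suffice: color 1 → {Dane, Ness, Brill}; color 2 → {Moor, Kell, Corve}; color 3 → {Esk}. Each listed conflict is separated.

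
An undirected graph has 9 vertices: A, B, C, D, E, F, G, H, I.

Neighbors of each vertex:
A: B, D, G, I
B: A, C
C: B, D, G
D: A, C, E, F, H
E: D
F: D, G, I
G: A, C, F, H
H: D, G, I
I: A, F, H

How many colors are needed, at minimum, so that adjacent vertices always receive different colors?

2

D and F are adjacent, so at least 2 colors are needed.
One proper 2-coloring: A=blue, B=red, C=blue, D=red, E=blue, F=blue, G=red, H=blue, I=red. Every edge joins two different colors.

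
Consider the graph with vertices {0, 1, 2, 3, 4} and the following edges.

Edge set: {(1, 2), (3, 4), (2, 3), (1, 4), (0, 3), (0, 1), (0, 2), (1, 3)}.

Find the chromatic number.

4

0, 1, 2, 3 are pairwise adjacent (a clique of size 4), so at least 4 colors are needed.
A valid assignment using 4 colors: 0=green, 1=blue, 2=yellow, 3=red, 4=green. Each edge has distinct colors on its endpoints.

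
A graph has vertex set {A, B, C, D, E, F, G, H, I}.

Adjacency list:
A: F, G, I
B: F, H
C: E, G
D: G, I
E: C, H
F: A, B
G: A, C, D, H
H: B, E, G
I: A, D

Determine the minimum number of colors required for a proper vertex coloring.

The cycle B-F-A-G-H-B has odd length 5, so it cannot be 2-colored; at least 3 colors are needed.
3 colors suffice: color 1 → {B, E, G, I}; color 2 → {A, C, D, H}; color 3 → {F}. Each edge has distinct colors on its endpoints.

3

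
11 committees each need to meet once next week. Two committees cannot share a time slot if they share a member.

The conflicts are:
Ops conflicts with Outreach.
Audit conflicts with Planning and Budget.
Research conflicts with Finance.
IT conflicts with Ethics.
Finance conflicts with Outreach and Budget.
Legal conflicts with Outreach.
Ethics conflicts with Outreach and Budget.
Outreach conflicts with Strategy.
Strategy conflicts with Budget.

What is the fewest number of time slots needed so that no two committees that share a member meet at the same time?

Audit and Planning conflict, so at least 2 time slots are needed.
2 time slots suffice: time slot 1 → {Planning, Research, IT, Outreach, Budget}; time slot 2 → {Ops, Audit, Finance, Legal, Ethics, Strategy}. Every pair that conflicts lands in different time slots.

2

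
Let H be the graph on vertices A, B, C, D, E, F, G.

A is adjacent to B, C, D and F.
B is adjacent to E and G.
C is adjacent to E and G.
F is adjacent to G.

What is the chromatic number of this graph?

F and G are adjacent, so at least 2 colors are needed.
2 colors suffice: color 1 → {A, E, G}; color 2 → {B, C, D, F}. Every edge joins two different colors.

2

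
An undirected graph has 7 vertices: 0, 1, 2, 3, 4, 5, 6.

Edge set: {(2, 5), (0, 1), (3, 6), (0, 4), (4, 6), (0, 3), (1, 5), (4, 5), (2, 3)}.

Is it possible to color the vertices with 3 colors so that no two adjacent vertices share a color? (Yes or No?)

The chromatic number is 3. The cycle 0-3-2-5-4-0 has odd length 5, so it cannot be 2-colored; at least 3 colors are needed.
3 colors suffice: color a → {0, 5, 6}; color b → {1, 3, 4}; color c → {2}.
That is already a proper 3-coloring.

Yes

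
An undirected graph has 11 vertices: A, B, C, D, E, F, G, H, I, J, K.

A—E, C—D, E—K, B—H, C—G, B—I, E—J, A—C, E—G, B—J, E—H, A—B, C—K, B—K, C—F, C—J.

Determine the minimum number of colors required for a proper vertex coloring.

2

B and I are adjacent, so at least 2 colors are needed.
A valid assignment using 2 colors: A=2, B=1, C=1, D=2, E=1, F=2, G=2, H=2, I=2, J=2, K=2. Every edge joins two different colors.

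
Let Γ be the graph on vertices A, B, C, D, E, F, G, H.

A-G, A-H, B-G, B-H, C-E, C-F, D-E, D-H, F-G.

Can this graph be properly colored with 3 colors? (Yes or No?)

Yes

The chromatic number is 3. The cycle E-D-H-A-G-F-C-E has odd length 7, so it cannot be 2-colored; at least 3 colors are needed.
A valid assignment using 3 colors: A=2, B=2, C=1, D=2, E=3, F=2, G=1, H=1.
That is already a proper 3-coloring.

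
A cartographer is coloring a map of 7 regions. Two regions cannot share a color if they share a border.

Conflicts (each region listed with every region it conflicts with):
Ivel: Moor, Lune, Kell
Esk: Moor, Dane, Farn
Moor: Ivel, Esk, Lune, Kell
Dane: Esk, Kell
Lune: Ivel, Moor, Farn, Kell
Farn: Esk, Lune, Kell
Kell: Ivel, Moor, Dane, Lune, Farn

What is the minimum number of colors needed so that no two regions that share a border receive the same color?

4

Ivel, Moor, Lune, Kell all conflict with each other, so at least 4 colors are needed.
4 colors suffice: color 1 → {Esk, Kell}; color 2 → {Moor, Dane, Farn}; color 3 → {Lune}; color 4 → {Ivel}. Every pair that conflicts lands in different colors.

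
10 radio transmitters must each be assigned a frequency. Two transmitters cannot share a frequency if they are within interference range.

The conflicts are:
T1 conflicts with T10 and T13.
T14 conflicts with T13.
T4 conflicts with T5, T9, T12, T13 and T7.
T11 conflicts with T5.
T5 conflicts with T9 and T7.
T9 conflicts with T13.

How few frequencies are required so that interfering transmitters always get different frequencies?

T4, T5, T7 are mutually in conflict, so at least 3 frequencies are needed.
3 frequencies suffice: frequency 1 → {T1, T14, T4, T11}; frequency 2 → {T10, T5, T12, T13}; frequency 3 → {T9, T7}. Each listed conflict is separated.

3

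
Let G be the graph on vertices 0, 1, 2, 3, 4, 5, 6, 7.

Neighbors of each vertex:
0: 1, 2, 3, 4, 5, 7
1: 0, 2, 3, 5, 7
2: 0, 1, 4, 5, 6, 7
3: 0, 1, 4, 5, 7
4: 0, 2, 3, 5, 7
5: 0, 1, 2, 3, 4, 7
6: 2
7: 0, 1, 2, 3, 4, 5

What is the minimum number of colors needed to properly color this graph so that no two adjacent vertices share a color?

5

0, 2, 4, 5, 7 are mutually adjacent (a clique of size 5), so at least 5 colors are needed.
A valid assignment using 5 colors: 0=red, 1=purple, 2=green, 3=green, 4=purple, 5=blue, 6=red, 7=yellow. Every edge joins two different colors.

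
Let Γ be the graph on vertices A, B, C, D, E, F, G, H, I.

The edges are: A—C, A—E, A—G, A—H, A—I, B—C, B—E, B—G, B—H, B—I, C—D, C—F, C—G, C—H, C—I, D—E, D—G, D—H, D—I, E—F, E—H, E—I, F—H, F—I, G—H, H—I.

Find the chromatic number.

E, F, H, I form a clique, so at least 4 colors are needed.
One proper 4-coloring: A=yellow, B=yellow, C=blue, D=yellow, E=blue, F=yellow, G=green, H=red, I=green. No two adjacent vertices share a color.

4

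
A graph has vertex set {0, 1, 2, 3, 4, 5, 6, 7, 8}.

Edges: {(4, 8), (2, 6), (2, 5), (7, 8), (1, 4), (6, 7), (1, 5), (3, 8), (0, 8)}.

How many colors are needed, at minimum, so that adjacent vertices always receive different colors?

3

The cycle 2-6-7-8-4-1-5-2 has odd length 7, so it cannot be 2-colored; at least 3 colors are needed.
3 colors suffice: color a → {5, 6, 8}; color b → {0, 2, 3, 4, 7}; color c → {1}. No two adjacent vertices share a color.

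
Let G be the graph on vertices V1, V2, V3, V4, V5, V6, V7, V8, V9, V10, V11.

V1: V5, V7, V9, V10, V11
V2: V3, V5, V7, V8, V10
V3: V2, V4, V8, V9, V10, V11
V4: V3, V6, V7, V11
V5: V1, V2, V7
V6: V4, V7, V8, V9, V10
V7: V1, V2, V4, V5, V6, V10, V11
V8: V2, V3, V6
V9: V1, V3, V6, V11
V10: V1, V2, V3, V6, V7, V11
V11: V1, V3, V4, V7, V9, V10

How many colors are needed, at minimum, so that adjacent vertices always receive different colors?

V1, V7, V10, V11 are mutually adjacent (a clique of size 4), so at least 4 colors are needed.
4 colors suffice: color 1 → {V3, V7}; color 2 → {V2, V6, V11}; color 3 → {V4, V5, V8, V9, V10}; color 4 → {V1}. Every edge joins two different colors.

4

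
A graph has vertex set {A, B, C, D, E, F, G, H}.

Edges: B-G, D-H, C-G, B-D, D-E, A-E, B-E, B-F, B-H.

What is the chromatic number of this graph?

B, D, H are mutually adjacent, so at least 3 colors are needed.
3 colors suffice: color red → {A, B, C}; color blue → {E, F, G, H}; color green → {D}. No two adjacent vertices share a color.

3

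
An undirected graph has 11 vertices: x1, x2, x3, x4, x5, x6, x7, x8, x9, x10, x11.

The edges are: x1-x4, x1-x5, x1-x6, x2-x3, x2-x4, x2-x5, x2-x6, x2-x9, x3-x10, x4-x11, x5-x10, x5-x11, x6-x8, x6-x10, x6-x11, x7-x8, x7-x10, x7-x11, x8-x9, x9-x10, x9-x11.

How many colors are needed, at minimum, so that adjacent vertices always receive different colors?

x5 and x10 are adjacent, so at least 2 colors are needed.
2 colors suffice: color 1 → {x1, x2, x8, x10, x11}; color 2 → {x3, x4, x5, x6, x7, x9}. Each edge has distinct colors on its endpoints.

2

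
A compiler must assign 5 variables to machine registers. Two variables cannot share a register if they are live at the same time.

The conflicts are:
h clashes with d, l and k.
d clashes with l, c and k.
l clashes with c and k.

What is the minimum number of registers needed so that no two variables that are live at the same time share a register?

h, d, l, k all conflict with each other, so at least 4 registers are needed.
4 registers suffice: register 1 → {d}; register 2 → {l}; register 3 → {h, c}; register 4 → {k}. No two conflicting variables share a register.

4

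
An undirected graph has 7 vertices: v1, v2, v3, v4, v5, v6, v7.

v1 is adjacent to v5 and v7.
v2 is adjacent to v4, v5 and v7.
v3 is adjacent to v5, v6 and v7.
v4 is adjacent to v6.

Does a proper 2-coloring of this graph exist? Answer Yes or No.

No

The cycle v6-v3-v7-v2-v4-v6 has odd length 5, so it cannot be 2-colored; at least 3 colors are needed.
So 2 colors are not enough.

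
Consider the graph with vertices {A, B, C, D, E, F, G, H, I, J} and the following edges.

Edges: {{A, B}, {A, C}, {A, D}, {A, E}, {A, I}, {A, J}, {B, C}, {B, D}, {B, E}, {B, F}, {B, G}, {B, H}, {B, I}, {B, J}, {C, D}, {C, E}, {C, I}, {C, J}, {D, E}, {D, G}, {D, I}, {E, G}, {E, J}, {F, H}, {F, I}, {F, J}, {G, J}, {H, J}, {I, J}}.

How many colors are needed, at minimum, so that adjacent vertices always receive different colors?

5

A, B, C, I, J are pairwise adjacent (a clique of size 5), so at least 5 colors are needed.
5 colors suffice: A=yellow, B=red, C=purple, D=blue, E=green, F=yellow, G=yellow, H=green, I=green, J=blue. Every edge joins two different colors.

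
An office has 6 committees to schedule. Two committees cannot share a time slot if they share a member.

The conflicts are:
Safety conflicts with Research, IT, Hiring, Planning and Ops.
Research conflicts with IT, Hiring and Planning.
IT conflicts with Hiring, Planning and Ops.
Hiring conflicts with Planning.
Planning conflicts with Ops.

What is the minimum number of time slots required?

5

Safety, Research, IT, Hiring, Planning pairwise conflict, so at least 5 time slots are needed.
5 time slots suffice: Safety=3, Research=5, IT=2, Hiring=4, Planning=1, Ops=4. Each listed conflict is separated.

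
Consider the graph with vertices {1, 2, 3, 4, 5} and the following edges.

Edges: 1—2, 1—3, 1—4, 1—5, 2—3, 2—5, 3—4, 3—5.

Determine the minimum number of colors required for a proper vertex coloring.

4

1, 2, 3, 5 are mutually adjacent (a clique of size 4), so at least 4 colors are needed.
4 colors suffice: color a → {1}; color b → {3}; color c → {2, 4}; color d → {5}. Every edge joins two different colors.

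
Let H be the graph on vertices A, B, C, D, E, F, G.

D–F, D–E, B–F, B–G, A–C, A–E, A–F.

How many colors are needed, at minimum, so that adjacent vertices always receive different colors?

B and G are adjacent, so at least 2 colors are needed.
One proper 2-coloring: A=1, B=1, C=2, D=1, E=2, F=2, G=2. No two adjacent vertices share a color.

2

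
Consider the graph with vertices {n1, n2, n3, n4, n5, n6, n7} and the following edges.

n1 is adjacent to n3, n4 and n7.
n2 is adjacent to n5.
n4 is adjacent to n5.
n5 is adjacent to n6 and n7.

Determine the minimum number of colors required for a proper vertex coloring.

2

n1 and n7 are adjacent, so at least 2 colors are needed.
2 colors suffice: color R → {n1, n5}; color B → {n2, n3, n4, n6, n7}. Every edge joins two different colors.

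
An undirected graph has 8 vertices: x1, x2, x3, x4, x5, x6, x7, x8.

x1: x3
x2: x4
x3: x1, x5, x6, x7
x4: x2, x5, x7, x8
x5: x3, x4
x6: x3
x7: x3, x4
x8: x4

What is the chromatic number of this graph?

2

x4 and x5 are adjacent, so at least 2 colors are needed.
2 colors suffice: color 1 → {x3, x4}; color 2 → {x1, x2, x5, x6, x7, x8}. Every edge joins two different colors.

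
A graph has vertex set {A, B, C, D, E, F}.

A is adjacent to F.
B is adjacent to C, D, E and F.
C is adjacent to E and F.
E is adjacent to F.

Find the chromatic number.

4

B, C, E, F are mutually adjacent (a clique of size 4), so at least 4 colors are needed.
A valid assignment using 4 colors: A=2, B=2, C=3, D=1, E=4, F=1. No two adjacent vertices share a color.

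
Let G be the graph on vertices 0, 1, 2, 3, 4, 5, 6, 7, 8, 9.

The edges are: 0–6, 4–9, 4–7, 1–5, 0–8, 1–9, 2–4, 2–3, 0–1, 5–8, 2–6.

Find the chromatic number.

2

0 and 1 are adjacent, so at least 2 colors are needed.
2 colors suffice: 0=a, 1=b, 2=a, 3=b, 4=b, 5=a, 6=b, 7=a, 8=b, 9=a. Every edge joins two different colors.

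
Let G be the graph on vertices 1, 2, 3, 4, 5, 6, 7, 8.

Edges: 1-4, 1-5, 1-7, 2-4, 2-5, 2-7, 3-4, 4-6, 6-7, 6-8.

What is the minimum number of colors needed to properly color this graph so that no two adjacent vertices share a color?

1 and 7 are adjacent, so at least 2 colors are needed.
2 colors suffice: 1=b, 2=b, 3=b, 4=a, 5=a, 6=b, 7=a, 8=a. Each edge has distinct colors on its endpoints.

2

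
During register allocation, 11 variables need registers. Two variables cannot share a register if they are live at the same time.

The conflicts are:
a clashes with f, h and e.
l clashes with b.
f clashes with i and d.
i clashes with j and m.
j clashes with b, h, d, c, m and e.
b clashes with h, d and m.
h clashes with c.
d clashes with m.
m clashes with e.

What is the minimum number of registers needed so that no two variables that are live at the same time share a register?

4

j, b, d, m are mutually in conflict, so at least 4 registers are needed.
4 registers suffice: register 1 → {l, f, j}; register 2 → {h, m}; register 3 → {i, b, c, e}; register 4 → {a, d}. No two conflicting variables share a register.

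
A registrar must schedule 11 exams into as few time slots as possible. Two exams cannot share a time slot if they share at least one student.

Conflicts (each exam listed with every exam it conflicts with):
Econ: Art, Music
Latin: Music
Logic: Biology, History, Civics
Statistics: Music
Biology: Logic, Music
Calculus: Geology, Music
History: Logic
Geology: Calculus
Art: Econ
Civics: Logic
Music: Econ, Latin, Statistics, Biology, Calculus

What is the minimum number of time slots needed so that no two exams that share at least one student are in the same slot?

2

Logic and History conflict, so at least 2 time slots are needed.
A valid assignment using 2 time slots: Econ=2, Latin=2, Logic=1, Statistics=2, Biology=2, Calculus=2, History=2, Geology=1, Art=1, Civics=2, Music=1. No two conflicting exams share a time slot.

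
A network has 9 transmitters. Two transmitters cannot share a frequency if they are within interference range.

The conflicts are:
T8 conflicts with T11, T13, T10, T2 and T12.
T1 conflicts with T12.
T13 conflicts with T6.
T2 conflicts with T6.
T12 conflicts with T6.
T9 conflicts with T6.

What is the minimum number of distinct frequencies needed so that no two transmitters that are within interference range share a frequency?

2

T1 and T12 conflict, so at least 2 frequencies are needed.
Using 2 frequencies: T8=1, T1=1, T11=2, T13=2, T10=2, T2=2, T12=2, T9=2, T6=1. No two conflicting transmitters share a frequency.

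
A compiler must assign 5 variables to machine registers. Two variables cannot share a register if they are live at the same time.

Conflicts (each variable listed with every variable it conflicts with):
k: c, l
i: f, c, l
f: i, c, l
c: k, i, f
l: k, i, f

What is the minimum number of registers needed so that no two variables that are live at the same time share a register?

3

i, f, l are mutually in conflict, so at least 3 registers are needed.
3 registers suffice: register 1 → {c, l}; register 2 → {k, i}; register 3 → {f}. Every pair that conflicts lands in different registers.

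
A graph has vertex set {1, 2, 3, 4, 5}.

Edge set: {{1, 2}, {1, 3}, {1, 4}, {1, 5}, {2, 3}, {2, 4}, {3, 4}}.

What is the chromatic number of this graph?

1, 2, 3, 4 form a clique, so at least 4 colors are needed.
4 colors suffice: color a → {1}; color b → {4, 5}; color c → {3}; color d → {2}. No two adjacent vertices share a color.

4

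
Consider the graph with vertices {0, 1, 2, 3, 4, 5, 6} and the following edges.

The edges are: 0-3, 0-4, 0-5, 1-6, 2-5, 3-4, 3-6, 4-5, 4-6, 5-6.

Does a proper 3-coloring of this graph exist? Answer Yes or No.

Yes

The chromatic number is 3. 0, 3, 4 are mutually adjacent, so at least 3 colors are needed.
3 colors suffice: color a → {1, 2, 4}; color b → {3, 5}; color c → {0, 6}.
That is already a proper 3-coloring.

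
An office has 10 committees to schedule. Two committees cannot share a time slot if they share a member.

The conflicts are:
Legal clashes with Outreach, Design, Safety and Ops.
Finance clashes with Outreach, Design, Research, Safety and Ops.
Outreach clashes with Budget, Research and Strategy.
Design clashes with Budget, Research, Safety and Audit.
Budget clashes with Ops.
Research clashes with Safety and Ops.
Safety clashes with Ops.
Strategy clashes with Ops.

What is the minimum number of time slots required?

Finance, Design, Research, Safety pairwise conflict, so at least 4 time slots are needed.
Using 4 time slots: Legal=2, Finance=2, Outreach=1, Design=1, Budget=2, Research=4, Safety=3, Strategy=2, Audit=2, Ops=1. Every pair that conflicts lands in different time slots.

4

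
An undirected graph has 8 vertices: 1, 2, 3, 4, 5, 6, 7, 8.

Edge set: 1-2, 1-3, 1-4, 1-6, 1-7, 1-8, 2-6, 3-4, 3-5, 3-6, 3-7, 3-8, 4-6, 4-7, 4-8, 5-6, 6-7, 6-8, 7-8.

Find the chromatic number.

6

1, 3, 4, 6, 7, 8 form a clique, so at least 6 colors are needed.
One proper 6-coloring: 1=blue, 2=green, 3=green, 4=purple, 5=blue, 6=red, 7=yellow, 8=orange. No two adjacent vertices share a color.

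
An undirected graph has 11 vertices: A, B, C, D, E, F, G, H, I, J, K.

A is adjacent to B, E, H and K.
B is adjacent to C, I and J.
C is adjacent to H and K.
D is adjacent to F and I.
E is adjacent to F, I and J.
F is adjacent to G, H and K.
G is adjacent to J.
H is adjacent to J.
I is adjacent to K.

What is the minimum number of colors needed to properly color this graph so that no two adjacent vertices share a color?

2

E and J are adjacent, so at least 2 colors are needed.
2 colors suffice: color red → {A, C, F, I, J}; color blue → {B, D, E, G, H, K}. Each edge has distinct colors on its endpoints.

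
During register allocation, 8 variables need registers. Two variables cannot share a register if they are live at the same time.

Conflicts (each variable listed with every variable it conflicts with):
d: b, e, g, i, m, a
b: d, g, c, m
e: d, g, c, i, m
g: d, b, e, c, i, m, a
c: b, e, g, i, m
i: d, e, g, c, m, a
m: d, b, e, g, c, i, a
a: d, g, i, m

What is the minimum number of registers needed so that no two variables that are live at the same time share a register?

e, g, c, i, m are mutually in conflict, so at least 5 registers are needed.
5 registers suffice: register 1 → {g}; register 2 → {m}; register 3 → {d, c}; register 4 → {b, i}; register 5 → {e, a}. Each listed conflict is separated.

5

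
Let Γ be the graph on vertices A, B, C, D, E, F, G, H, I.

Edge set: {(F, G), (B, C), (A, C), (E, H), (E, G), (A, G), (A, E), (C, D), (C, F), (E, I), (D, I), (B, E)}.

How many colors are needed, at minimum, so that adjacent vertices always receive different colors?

3

A, E, G form a triangle, so at least 3 colors are needed.
3 colors suffice: color red → {C, E}; color blue → {A, B, D, F, H}; color green → {G, I}. Each edge has distinct colors on its endpoints.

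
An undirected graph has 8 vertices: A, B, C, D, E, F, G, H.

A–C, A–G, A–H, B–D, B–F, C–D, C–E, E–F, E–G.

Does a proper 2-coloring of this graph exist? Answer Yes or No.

The cycle C-D-B-F-E-C has odd length 5, so it cannot be 2-colored; at least 3 colors are needed.
So 2 colors are not enough.

No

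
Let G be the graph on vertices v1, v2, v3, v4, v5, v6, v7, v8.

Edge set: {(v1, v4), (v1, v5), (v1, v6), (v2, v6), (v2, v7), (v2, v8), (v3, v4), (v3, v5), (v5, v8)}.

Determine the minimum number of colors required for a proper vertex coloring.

3

The cycle v1-v6-v2-v8-v5-v1 has odd length 5, so it cannot be 2-colored; at least 3 colors are needed.
3 colors suffice: color 1 → {v1, v2, v3}; color 2 → {v4, v5, v6, v7}; color 3 → {v8}. No two adjacent vertices share a color.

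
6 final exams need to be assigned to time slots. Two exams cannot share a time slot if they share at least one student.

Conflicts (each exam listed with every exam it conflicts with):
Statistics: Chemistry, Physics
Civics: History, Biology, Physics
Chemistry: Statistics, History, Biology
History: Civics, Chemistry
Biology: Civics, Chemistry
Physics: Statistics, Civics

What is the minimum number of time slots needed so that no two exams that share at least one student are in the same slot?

The cycle Physics-Statistics-Chemistry-Biology-Civics-Physics has odd length 5, so it cannot be 2-colored; at least 3 time slots are needed.
3 time slots suffice: time slot 1 → {Civics, Chemistry}; time slot 2 → {Statistics, History, Biology}; time slot 3 → {Physics}. No two conflicting exams share a time slot.

3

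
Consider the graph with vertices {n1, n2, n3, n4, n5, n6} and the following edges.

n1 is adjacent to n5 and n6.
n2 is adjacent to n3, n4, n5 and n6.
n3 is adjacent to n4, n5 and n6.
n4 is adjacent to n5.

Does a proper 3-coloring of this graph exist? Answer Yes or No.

n2, n3, n4, n5 form a clique, so at least 4 colors are needed.
So 3 colors are not enough.

No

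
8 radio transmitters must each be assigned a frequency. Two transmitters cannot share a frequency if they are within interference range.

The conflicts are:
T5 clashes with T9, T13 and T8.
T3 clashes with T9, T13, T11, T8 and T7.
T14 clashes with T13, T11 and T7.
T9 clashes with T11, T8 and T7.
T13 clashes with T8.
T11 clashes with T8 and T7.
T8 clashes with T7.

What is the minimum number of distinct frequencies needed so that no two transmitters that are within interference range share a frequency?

5

T3, T9, T11, T8, T7 all conflict with each other, so at least 5 frequencies are needed.
5 frequencies suffice: T5=3, T3=3, T14=1, T9=5, T13=2, T11=4, T8=1, T7=2. Each listed conflict is separated.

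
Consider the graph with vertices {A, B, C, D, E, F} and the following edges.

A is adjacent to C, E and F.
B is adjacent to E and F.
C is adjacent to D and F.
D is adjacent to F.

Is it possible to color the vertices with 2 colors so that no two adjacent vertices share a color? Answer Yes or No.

No

A, C, F are mutually adjacent, so at least 3 colors are needed.
So 2 colors are not enough.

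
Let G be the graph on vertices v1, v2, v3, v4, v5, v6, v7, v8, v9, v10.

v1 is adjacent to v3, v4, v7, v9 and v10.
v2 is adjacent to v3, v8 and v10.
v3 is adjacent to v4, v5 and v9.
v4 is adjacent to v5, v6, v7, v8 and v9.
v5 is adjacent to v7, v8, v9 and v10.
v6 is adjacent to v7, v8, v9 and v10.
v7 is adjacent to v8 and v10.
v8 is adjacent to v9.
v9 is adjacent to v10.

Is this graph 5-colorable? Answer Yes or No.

The chromatic number is 4. v4, v5, v8, v9 are pairwise adjacent (a clique of size 4), so at least 4 colors are needed.
4 colors suffice: color red → {v2, v7, v9}; color blue → {v4, v10}; color green → {v3, v8}; color yellow → {v1, v5, v6}.
Since 5 ≥ 4, a proper 5-coloring certainly exists.

Yes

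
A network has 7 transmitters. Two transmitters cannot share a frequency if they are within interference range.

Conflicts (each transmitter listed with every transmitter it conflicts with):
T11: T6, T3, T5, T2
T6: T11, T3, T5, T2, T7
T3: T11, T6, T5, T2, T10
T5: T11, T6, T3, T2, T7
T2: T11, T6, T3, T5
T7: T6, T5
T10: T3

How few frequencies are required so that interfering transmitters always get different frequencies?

5

T11, T6, T3, T5, T2 all conflict with each other, so at least 5 frequencies are needed.
Using 5 frequencies: T11=5, T6=2, T3=3, T5=1, T2=4, T7=3, T10=1. Every pair that conflicts lands in different frequencies.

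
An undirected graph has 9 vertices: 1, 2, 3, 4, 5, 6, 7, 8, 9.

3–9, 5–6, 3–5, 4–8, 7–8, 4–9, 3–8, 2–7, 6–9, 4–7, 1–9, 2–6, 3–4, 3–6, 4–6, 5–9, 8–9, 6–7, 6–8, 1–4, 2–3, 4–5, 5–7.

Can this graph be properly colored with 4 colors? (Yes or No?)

No

3, 4, 5, 6, 9 are mutually adjacent (a clique of size 5), so at least 5 colors are needed.
So 4 colors are not enough.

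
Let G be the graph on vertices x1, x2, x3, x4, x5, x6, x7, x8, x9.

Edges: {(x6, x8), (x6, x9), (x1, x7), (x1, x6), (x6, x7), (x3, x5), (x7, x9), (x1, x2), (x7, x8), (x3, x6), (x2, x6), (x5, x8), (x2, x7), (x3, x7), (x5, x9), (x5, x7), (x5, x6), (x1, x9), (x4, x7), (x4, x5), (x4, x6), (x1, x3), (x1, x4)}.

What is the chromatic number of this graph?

x1, x6, x7, x9 are mutually adjacent (a clique of size 4), so at least 4 colors are needed.
4 colors suffice: color 1 → {x7}; color 2 → {x6}; color 3 → {x1, x5}; color 4 → {x2, x3, x4, x8, x9}. Every edge joins two different colors.

4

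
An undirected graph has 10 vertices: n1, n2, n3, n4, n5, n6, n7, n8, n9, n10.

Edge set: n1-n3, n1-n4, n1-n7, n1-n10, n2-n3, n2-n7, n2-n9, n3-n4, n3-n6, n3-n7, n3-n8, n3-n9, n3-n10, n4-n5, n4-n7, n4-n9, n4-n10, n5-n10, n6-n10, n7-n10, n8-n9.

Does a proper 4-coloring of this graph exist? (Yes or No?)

No

n1, n3, n4, n7, n10 are pairwise adjacent (a clique of size 5), so at least 5 colors are needed.
So 4 colors are not enough.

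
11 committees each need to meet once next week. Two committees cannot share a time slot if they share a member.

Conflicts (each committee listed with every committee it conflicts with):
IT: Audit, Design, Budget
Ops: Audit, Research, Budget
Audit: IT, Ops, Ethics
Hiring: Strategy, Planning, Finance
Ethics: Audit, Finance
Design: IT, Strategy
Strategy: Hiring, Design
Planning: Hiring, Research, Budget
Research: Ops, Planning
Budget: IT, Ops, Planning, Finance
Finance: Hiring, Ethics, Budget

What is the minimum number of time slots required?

The cycle Ethics-Audit-Ops-Budget-Finance-Ethics has odd length 5, so it cannot be 2-colored; at least 3 time slots are needed.
3 time slots suffice: time slot 1 → {Audit, Hiring, Design, Research, Budget}; time slot 2 → {IT, Ops, Strategy, Planning, Finance}; time slot 3 → {Ethics}. Every pair that conflicts lands in different time slots.

3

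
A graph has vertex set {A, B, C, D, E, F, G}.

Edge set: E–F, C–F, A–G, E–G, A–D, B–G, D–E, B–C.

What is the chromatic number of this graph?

The cycle C-B-G-E-F-C has odd length 5, so it cannot be 2-colored; at least 3 colors are needed.
3 colors suffice: color red → {C, D, G}; color blue → {A, B, E}; color green → {F}. No two adjacent vertices share a color.

3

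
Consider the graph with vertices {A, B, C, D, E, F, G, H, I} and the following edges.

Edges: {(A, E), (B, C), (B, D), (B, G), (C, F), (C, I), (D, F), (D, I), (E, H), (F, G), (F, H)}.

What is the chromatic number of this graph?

2

D and F are adjacent, so at least 2 colors are needed.
A valid assignment using 2 colors: A=blue, B=red, C=blue, D=blue, E=red, F=red, G=blue, H=blue, I=red. Every edge joins two different colors.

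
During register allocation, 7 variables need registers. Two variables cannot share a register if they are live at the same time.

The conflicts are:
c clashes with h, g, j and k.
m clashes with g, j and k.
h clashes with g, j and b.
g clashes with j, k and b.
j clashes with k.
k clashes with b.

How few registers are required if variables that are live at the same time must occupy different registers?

c, g, j, k pairwise conflict, so at least 4 registers are needed.
Using 4 registers: c=4, m=4, h=3, g=1, j=2, k=3, b=2. No two conflicting variables share a register.

4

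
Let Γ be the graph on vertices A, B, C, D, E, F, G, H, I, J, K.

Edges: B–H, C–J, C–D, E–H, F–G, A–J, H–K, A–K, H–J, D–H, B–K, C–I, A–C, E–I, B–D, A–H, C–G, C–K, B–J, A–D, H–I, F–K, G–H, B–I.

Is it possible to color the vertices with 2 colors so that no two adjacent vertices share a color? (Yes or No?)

A, H, K are pairwise adjacent, so at least 3 colors are needed.
So 2 colors are not enough.

No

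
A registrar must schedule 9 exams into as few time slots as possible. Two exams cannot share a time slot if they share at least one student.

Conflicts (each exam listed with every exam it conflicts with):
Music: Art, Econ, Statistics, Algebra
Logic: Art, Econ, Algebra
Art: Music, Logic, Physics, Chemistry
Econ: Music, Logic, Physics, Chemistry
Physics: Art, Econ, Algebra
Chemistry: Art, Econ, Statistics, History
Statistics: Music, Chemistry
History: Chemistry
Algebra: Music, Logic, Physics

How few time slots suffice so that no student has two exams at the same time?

2

Music and Art conflict, so at least 2 time slots are needed.
A valid assignment using 2 time slots: Music=2, Logic=2, Art=1, Econ=1, Physics=2, Chemistry=2, Statistics=1, History=1, Algebra=1. No two conflicting exams share a time slot.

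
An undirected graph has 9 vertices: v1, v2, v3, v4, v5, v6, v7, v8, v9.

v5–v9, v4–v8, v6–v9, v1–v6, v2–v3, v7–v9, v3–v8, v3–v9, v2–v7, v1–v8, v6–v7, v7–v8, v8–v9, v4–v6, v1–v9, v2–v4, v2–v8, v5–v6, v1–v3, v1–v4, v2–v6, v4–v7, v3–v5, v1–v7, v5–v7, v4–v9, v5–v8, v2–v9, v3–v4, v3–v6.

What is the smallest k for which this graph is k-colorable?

v2, v4, v6, v7, v9 form a clique, so at least 5 colors are needed.
5 colors suffice: color 1 → {v9}; color 2 → {v6, v8}; color 3 → {v4, v5}; color 4 → {v3, v7}; color 5 → {v1, v2}. Each edge has distinct colors on its endpoints.

5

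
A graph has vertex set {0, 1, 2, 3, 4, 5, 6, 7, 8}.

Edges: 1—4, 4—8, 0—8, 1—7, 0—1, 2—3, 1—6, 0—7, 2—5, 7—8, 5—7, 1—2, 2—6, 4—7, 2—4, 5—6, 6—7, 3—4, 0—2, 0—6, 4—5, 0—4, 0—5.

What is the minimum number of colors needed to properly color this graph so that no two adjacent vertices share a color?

4

0, 1, 2, 4 form a clique, so at least 4 colors are needed.
One proper 4-coloring: 0=blue, 1=yellow, 2=green, 3=blue, 4=red, 5=yellow, 6=red, 7=green, 8=yellow. Each edge has distinct colors on its endpoints.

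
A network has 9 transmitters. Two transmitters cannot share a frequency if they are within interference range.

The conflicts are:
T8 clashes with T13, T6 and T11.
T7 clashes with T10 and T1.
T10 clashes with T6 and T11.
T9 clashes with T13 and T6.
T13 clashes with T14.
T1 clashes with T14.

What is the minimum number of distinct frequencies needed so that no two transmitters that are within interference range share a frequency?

3

The cycle T13-T14-T1-T7-T10-T6-T8-T13 has odd length 7, so it cannot be 2-colored; at least 3 frequencies are needed.
Using 3 frequencies: T8=2, T7=1, T10=2, T9=2, T13=1, T1=2, T6=1, T14=3, T11=1. Each listed conflict is separated.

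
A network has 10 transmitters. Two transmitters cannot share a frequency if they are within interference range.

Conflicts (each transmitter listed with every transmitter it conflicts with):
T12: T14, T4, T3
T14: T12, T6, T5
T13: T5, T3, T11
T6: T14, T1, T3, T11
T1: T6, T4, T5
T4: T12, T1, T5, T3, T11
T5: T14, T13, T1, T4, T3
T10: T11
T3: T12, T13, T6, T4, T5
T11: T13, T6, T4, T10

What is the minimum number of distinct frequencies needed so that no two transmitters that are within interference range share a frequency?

3

T12, T4, T3 all conflict with each other, so at least 3 frequencies are needed.
3 frequencies suffice: frequency 1 → {T14, T1, T3, T11}; frequency 2 → {T12, T6, T5, T10}; frequency 3 → {T13, T4}. Each listed conflict is separated.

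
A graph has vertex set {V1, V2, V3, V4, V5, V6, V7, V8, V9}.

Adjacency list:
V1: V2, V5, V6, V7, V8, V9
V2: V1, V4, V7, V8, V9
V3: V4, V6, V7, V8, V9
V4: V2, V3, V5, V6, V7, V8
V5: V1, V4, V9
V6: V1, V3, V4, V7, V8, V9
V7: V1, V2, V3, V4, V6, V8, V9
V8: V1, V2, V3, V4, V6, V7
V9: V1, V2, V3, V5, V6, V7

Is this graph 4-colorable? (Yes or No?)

V3, V4, V6, V7, V8 are pairwise adjacent (a clique of size 5), so at least 5 colors are needed.
So 4 colors are not enough.

No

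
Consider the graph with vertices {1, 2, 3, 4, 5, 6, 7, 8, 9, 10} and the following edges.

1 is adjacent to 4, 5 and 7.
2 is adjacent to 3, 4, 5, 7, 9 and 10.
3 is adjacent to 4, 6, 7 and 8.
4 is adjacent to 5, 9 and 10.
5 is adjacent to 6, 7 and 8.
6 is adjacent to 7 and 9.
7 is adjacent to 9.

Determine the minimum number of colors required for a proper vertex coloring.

3

2, 7, 9 are mutually adjacent, so at least 3 colors are needed.
3 colors suffice: color red → {4, 7, 8}; color blue → {1, 2, 6}; color green → {3, 5, 9, 10}. Each edge has distinct colors on its endpoints.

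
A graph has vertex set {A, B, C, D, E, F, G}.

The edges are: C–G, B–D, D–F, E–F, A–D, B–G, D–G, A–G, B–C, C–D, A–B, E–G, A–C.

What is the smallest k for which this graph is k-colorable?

A, B, C, D, G are pairwise adjacent (a clique of size 5), so at least 5 colors are needed.
5 colors suffice: color red → {D, E}; color blue → {F, G}; color green → {B}; color yellow → {C}; color purple → {A}. Each edge has distinct colors on its endpoints.

5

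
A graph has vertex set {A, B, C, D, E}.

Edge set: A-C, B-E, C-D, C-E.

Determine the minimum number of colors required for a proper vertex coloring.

2

C and D are adjacent, so at least 2 colors are needed.
A valid assignment using 2 colors: A=2, B=1, C=1, D=2, E=2. Every edge joins two different colors.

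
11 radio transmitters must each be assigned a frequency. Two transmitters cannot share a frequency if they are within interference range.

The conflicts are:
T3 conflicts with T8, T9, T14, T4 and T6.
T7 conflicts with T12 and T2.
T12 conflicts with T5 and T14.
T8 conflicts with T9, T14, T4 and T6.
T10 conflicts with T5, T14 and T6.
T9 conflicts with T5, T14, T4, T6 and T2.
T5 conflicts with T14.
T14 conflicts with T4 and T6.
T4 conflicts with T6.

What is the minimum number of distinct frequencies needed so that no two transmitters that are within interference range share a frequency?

6

T3, T8, T9, T14, T4, T6 pairwise conflict, so at least 6 frequencies are needed.
6 frequencies suffice: frequency 1 → {T7, T14}; frequency 2 → {T12, T10, T9}; frequency 3 → {T5, T6, T2}; frequency 4 → {T8}; frequency 5 → {T4}; frequency 6 → {T3}. Every pair that conflicts lands in different frequencies.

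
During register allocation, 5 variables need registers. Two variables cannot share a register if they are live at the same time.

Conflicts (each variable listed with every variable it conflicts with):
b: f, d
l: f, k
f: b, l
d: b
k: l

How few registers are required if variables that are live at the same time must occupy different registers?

b and f conflict, so at least 2 registers are needed.
2 registers suffice: register 1 → {b, l}; register 2 → {f, d, k}. Each listed conflict is separated.

2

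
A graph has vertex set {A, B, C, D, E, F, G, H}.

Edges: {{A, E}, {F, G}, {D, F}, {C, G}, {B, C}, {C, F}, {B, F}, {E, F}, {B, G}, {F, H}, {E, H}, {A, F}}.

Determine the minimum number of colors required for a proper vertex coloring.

4

B, C, F, G are mutually adjacent (a clique of size 4), so at least 4 colors are needed.
One proper 4-coloring: A=3, B=4, C=2, D=2, E=2, F=1, G=3, H=3. Every edge joins two different colors.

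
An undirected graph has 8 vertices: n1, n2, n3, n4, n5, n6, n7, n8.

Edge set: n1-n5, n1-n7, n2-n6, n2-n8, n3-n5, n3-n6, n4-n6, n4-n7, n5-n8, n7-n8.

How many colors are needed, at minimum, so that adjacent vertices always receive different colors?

3

The cycle n5-n3-n6-n2-n8-n5 has odd length 5, so it cannot be 2-colored; at least 3 colors are needed.
3 colors suffice: color 1 → {n5, n6, n7}; color 2 → {n1, n3, n4, n8}; color 3 → {n2}. Each edge has distinct colors on its endpoints.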